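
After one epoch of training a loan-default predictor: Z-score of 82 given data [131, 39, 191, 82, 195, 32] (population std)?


μ = 111.6667, σ = 65.979
z = (82 - 111.6667)/65.979 = -0.4496

-0.4496


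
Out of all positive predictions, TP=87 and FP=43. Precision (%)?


Precision = TP/(TP+FP)
= 87/(87+43)
= 87/130 = 66.92%

66.92%


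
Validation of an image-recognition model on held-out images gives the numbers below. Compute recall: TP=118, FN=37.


Recall = TP/(TP+FN)
= 118/(118+37)
= 118/155 = 76.13%

76.13%


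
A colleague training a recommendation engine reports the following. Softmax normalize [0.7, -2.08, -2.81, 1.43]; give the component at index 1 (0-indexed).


Exponentials: e^0.7=2.0138, e^-2.08=0.1249, e^-2.81=0.0602, e^1.43=4.1787
Sum = 6.3776
Softmax = [0.3158, 0.0196, 0.0094, 0.6552]
p[1] = 0.1249/6.3776 = 0.0196

0.0196


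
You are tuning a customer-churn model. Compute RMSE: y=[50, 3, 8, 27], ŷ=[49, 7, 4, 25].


MSE = 37/4 = 9.25
RMSE = √(37/4) = 3.0414

3.0414


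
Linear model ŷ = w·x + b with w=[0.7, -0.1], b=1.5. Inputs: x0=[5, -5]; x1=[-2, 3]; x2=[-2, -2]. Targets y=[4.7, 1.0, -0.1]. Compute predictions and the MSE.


ŷ0 = (0.7)·(5) + (-0.1)·(-5) + 1.5 = 5.5
ŷ1 = (0.7)·(-2) + (-0.1)·(3) + 1.5 = -0.2
ŷ2 = (0.7)·(-2) + (-0.1)·(-2) + 1.5 = 0.3
errors² = [0.64, 1.44, 0.16]
MSE = 2.2400/3 = 0.7467

0.7467


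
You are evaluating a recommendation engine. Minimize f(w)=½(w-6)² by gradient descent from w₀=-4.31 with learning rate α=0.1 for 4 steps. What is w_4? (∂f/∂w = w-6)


step 1: grad = -4.31-6 = -10.31; w = -4.31 - 0.1·(-10.31) = -3.279
step 2: grad = -3.279-6 = -9.279; w = -3.279 - 0.1·(-9.279) = -2.3511
step 3: grad = -2.3511-6 = -8.3511; w = -2.3511 - 0.1·(-8.3511) = -1.51599
step 4: grad = -1.51599-6 = -7.51599; w = -1.51599 - 0.1·(-7.51599) = -0.764391

-0.764391


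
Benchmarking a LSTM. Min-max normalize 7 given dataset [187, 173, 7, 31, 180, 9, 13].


min=7, max=187
(7-7)/(187-7) = 0/180 = 0.0

0.0


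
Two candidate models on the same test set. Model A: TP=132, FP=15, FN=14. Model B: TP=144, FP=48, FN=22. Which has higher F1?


Model A: P=132/147=0.898, R=132/146=0.9041, F1=2PR/(P+R)=2TP/(2TP+FP+FN)=264/293=0.901
Model B: P=144/192=0.75, R=144/166=0.8675, F1=2PR/(P+R)=2TP/(2TP+FP+FN)=288/358=0.8045
0.901 > 0.8045 → Model A

Model A


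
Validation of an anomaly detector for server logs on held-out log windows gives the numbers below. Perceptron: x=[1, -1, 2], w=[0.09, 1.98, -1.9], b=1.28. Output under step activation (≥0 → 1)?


z = (1)·(0.09) + (-1)·(1.98) + (2)·(-1.9) + 1.28
  = -4.41
step(z) = 0 (z<0)

0


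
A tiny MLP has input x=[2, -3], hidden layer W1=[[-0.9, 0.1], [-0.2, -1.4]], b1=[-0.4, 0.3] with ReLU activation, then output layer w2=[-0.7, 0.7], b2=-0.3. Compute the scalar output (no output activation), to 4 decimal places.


z1[0] = (-0.9)·(2) + (0.1)·(-3) - 0.4 = -2.5
z1[1] = (-0.2)·(2) + (-1.4)·(-3) + 0.3 = 4.1
h = ReLU(z1) = [0.0, 4.1]
output = (-0.7)·(0.0) + (0.7)·(4.1) - 0.3 = 2.57

2.57


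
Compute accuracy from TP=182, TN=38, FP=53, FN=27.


Accuracy = (TP+TN)/(TP+TN+FP+FN)
= (182+38)/(300)
= 220/300 = 73.33%

73.33%


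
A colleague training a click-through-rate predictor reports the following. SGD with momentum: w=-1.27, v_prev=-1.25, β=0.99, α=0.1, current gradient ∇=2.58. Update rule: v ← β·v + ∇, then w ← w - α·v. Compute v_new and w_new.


v_new = 0.99·-1.25 + 2.58 = -1.2375 + 2.58 = 1.3425
w_new = -1.27 - 0.1·1.3425 = -1.27 - 0.13425 = -1.40425

v_new=1.3425, w_new=-1.40425


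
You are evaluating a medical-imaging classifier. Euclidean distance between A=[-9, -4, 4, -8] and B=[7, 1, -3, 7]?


d = √((-9-7)² + (-4-1)² + (4+ 3)² + (-8-7)²)
  = √(256 + 25 + 49 + 225)
  = √555 = 23.5584

23.5584


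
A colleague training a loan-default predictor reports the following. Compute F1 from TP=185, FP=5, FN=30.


Precision = 185/190 = 0.9737
Recall = 185/215 = 0.8605
F1 = 2·P·R/(P+R) = 2·TP/(2·TP+FP+FN) = 370/(370+5+30) = 370/405 = 0.9136

0.9136


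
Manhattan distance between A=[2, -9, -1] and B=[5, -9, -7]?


d = |2-5| + |-9+ 9| + |-1+ 7|
  = 3 + 0 + 6
  = 9

9


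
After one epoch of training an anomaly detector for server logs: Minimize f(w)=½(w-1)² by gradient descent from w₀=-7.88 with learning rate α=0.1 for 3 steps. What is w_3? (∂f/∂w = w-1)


step 1: grad = -7.88-1 = -8.88; w = -7.88 - 0.1·(-8.88) = -6.992
step 2: grad = -6.992-1 = -7.992; w = -6.992 - 0.1·(-7.992) = -6.1928
step 3: grad = -6.1928-1 = -7.1928; w = -6.1928 - 0.1·(-7.1928) = -5.47352

-5.47352


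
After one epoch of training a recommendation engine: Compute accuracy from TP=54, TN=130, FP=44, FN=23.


Accuracy = (TP+TN)/(TP+TN+FP+FN)
= (54+130)/(251)
= 184/251 = 73.31%

73.31%


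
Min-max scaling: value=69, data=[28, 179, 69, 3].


min=3, max=179
(69-3)/(179-3) = 66/176 = 0.375

0.375


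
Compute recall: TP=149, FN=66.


Recall = TP/(TP+FN)
= 149/(149+66)
= 149/215 = 69.3%

69.3%


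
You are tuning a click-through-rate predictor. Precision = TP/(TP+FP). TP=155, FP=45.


Precision = TP/(TP+FP)
= 155/(155+45)
= 155/200 = 77.5%

77.5%


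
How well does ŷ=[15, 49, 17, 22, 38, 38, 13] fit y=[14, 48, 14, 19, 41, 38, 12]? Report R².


ȳ = 26.5714
SS_res = Σ(y-ŷ)² = 30
SS_tot = Σ(y-ȳ)² = 1383.71
R² = 1 - SS_res/SS_tot = 1 - 0.0217 = 0.9783

0.9783


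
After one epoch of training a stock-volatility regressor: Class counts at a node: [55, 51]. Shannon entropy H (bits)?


Probabilities: [55/106, 51/106] ≈ [0.5189, 0.4811]
H = -((55/106)·log₂(55/106) + (51/106)·log₂(51/106))
  = 0.999 bits

0.999 bits


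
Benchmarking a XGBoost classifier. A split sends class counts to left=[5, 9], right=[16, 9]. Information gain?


Parent = [21, 18], H_parent = 0.9957
H_left = 0.9403 (n=14), H_right = 0.9427 (n=25)
H_children = (14/39)·0.9403 + (25/39)·0.9427 = 0.9418
IG = 0.9957 - 0.9418 = 0.0539

0.0539


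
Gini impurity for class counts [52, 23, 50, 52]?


Probabilities: [52/177, 23/177, 50/177, 52/177] ≈ [0.2938, 0.1299, 0.2825, 0.2938]
Σpᵢ² = (2704 + 529 + 2500 + 2704)/177² = 8437/31329
Gini = 1 - Σpᵢ² = 1 - 8437/31329 = 0.7307

0.7307


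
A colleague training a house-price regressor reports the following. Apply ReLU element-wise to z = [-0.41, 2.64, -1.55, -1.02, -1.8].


ReLU(-0.41) = max(0, -0.41) = 0.0
ReLU(2.64) = max(0, 2.64) = 2.64
ReLU(-1.55) = max(0, -1.55) = 0.0
ReLU(-1.02) = max(0, -1.02) = 0.0
ReLU(-1.8) = max(0, -1.8) = 0.0
result = [0.0, 2.64, 0.0, 0.0, 0.0]

[0.0, 2.64, 0.0, 0.0, 0.0]


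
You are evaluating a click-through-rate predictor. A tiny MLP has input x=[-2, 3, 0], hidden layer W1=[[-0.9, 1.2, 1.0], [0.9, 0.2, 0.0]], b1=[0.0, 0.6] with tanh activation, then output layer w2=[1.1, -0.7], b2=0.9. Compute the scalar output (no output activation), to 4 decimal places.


z1[0] = (-0.9)·(-2) + (1.2)·(3) + (1.0)·(0) + 0.0 = 5.4
z1[1] = (0.9)·(-2) + (0.2)·(3) + (0.0)·(0) + 0.6 = -0.6
h = tanh(z1) = [1.0, -0.537]
output = (1.1)·(1.0) + (-0.7)·(-0.537) + 0.9 = 2.3759

2.3759


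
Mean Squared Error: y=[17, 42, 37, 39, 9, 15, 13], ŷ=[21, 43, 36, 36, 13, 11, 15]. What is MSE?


Squared errors: (17-21)²=16, (42-43)²=1, (37-36)²=1, (39-36)²=9, (9-13)²=16, (15-11)²=16, (13-15)²=4
Sum = 63
MSE = 63/7 = 9

9


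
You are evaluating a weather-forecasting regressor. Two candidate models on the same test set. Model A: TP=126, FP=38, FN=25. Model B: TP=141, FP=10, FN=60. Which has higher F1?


Model A: P=126/164=0.7683, R=126/151=0.8344, F1=2PR/(P+R)=2TP/(2TP+FP+FN)=252/315=0.8
Model B: P=141/151=0.9338, R=141/201=0.7015, F1=2PR/(P+R)=2TP/(2TP+FP+FN)=282/352=0.8011
0.8 < 0.8011 → Model B

Model B


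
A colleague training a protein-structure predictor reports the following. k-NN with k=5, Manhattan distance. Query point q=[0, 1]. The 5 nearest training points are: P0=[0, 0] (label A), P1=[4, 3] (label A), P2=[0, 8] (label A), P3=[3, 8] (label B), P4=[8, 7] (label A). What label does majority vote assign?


d(q,P0) = 1  (label A)
d(q,P1) = 6  (label A)
d(q,P2) = 7  (label A)
d(q,P3) = 10  (label B)
d(q,P4) = 14  (label A)
Votes: A=4, B=1
Majority → A

A


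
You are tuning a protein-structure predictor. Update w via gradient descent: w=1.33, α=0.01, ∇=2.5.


w_new = w - α·∇
= 1.33 - 0.01·2.5
= 1.33 - 0.025
= 1.305

1.305


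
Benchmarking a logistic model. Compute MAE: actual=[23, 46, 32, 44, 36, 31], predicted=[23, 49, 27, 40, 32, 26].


Absolute errors: |23-23|=0, |46-49|=3, |32-27|=5, |44-40|=4, |36-32|=4, |31-26|=5
Sum = 21
MAE = 21/6 = 7/2

7/2


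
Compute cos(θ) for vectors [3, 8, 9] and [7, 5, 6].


A·B = 3·7 + 8·5 + 9·6 = 115
‖A‖ = √154 = 12.4097, ‖B‖ = √110 = 10.4881
cos = 115/(√154·√110) = 115/√16940 = 0.8836

0.8836


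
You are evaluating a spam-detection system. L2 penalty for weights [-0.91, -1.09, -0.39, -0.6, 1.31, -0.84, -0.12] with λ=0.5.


‖w‖₂² = (-0.91)² + (-1.09)² + (-0.39)² + (-0.6)² + (1.31)² + (-0.84)² + (-0.12)²
     = 0.8281 + 1.1881 + 0.1521 + 0.36 + 1.7161 + 0.7056 + 0.0144
     = 4.9644
λ·‖w‖₂² = 0.5·4.9644 = 2.4822

2.4822


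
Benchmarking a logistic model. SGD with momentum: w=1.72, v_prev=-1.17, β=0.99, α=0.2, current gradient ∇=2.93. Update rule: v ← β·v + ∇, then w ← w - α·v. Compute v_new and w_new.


v_new = 0.99·-1.17 + 2.93 = -1.1583 + 2.93 = 1.7717
w_new = 1.72 - 0.2·1.7717 = 1.72 - 0.35434 = 1.36566

v_new=1.7717, w_new=1.36566


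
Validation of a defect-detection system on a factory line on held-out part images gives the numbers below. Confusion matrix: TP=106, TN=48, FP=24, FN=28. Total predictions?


Total = TP + TN + FP + FN
= 106 + 48 + 24 + 28
= 206
(Predicted positive: 130, predicted negative: 76)

206


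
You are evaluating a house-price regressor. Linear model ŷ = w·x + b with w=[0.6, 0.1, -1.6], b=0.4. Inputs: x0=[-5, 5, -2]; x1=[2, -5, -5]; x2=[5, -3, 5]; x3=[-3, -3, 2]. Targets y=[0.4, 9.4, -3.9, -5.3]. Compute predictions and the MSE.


ŷ0 = (0.6)·(-5) + (0.1)·(5) + (-1.6)·(-2) + 0.4 = 1.1
ŷ1 = (0.6)·(2) + (0.1)·(-5) + (-1.6)·(-5) + 0.4 = 9.1
ŷ2 = (0.6)·(5) + (0.1)·(-3) + (-1.6)·(5) + 0.4 = -4.9
ŷ3 = (0.6)·(-3) + (0.1)·(-3) + (-1.6)·(2) + 0.4 = -4.9
errors² = [0.49, 0.09, 1.0, 0.16]
MSE = 1.7400/4 = 0.435

0.435


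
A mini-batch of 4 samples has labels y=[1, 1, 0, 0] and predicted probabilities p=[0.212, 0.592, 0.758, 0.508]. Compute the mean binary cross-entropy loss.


L[0] = -ln(0.212) = 1.5512
L[1] = -ln(0.592) = 0.5242
L[2] = -ln(1-0.758) = -ln(0.242) = 1.4188
L[3] = -ln(1-0.508) = -ln(0.492) = 0.7093
mean = (1.5512 + 0.5242 + 1.4188 + 0.7093)/4 = 1.0509

1.0509


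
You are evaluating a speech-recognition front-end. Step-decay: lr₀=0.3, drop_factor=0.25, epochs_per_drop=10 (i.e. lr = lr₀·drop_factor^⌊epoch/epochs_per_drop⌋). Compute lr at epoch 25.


n_drops = ⌊25/10⌋ = 2
lr = 0.3·0.25^2 = 0.3·0.0625 = 0.01875

0.01875


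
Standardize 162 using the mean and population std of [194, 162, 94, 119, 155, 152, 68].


μ = 134.8571, σ = 40.2223
z = (162 - 134.8571)/40.2223 = 0.6748

0.6748


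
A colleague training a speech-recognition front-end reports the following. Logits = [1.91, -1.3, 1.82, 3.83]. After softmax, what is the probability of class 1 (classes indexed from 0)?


Exponentials: e^1.91=6.7531, e^-1.3=0.2725, e^1.82=6.1719, e^3.83=46.0625
Sum = 59.26
Softmax = [0.114, 0.0046, 0.1041, 0.7773]
p[1] = 0.2725/59.26 = 0.0046

0.0046


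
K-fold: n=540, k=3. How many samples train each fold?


Fold size = 540/3 = 180
Training per fold = 540 - 180 = 360

360


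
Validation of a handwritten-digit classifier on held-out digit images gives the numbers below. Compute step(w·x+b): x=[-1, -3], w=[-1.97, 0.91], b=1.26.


z = (-1)·(-1.97) + (-3)·(0.91) + 1.26
  = 0.5
step(z) = 1 (z≥0)

1


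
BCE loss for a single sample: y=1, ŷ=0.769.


BCE = -[y·ln(p) + (1-y)·ln(1-p)]
= -1·ln(0.769) - 0
= -ln(0.769) = 0.2627

0.2627


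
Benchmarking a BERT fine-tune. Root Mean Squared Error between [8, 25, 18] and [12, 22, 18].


MSE = 25/3 = 8.3333
RMSE = √(25/3) = 2.8868

2.8868


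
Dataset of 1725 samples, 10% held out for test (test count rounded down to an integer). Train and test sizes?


Test = ⌊1725·10/100⌋ = 172
Train = 1725 - 172 = 1553

Train: 1553, Test: 172


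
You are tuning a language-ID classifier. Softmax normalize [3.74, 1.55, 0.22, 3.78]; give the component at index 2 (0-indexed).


Exponentials: e^3.74=42.098, e^1.55=4.7115, e^0.22=1.2461, e^3.78=43.816
Sum = 91.8716
Softmax = [0.4582, 0.0513, 0.0136, 0.4769]
p[2] = 1.2461/91.8716 = 0.0136

0.0136


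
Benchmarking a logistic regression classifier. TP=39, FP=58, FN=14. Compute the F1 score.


Precision = 39/97 = 0.4021
Recall = 39/53 = 0.7358
F1 = 2·P·R/(P+R) = 2·TP/(2·TP+FP+FN) = 78/(78+58+14) = 78/150 = 0.52

0.52


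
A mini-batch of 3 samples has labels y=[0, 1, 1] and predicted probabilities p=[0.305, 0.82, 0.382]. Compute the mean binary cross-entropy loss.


L[0] = -ln(1-0.305) = -ln(0.695) = 0.3638
L[1] = -ln(0.82) = 0.1985
L[2] = -ln(0.382) = 0.9623
mean = (0.3638 + 0.1985 + 0.9623)/3 = 0.5082

0.5082


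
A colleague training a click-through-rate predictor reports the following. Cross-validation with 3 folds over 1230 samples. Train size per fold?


Fold size = 1230/3 = 410
Training per fold = 1230 - 410 = 820

820


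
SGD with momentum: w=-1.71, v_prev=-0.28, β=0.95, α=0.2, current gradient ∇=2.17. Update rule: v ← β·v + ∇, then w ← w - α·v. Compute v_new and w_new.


v_new = 0.95·-0.28 + 2.17 = -0.266 + 2.17 = 1.904
w_new = -1.71 - 0.2·1.904 = -1.71 - 0.3808 = -2.0908

v_new=1.904, w_new=-2.0908


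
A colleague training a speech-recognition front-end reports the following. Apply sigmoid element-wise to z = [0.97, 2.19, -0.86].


σ(0.97) = 1/(1+e^-0.97) = 0.7251
σ(2.19) = 1/(1+e^-2.19) = 0.8993
σ(-0.86) = 1/(1+e^0.86) = 0.2973
result = [0.7251, 0.8993, 0.2973]

[0.7251, 0.8993, 0.2973]


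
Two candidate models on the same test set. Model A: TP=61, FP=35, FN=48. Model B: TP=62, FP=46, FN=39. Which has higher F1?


Model A: P=61/96=0.6354, R=61/109=0.5596, F1=2PR/(P+R)=2TP/(2TP+FP+FN)=122/205=0.5951
Model B: P=62/108=0.5741, R=62/101=0.6139, F1=2PR/(P+R)=2TP/(2TP+FP+FN)=124/209=0.5933
0.5951 > 0.5933 → Model A

Model A


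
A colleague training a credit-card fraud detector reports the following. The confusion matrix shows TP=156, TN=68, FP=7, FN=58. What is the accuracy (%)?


Accuracy = (TP+TN)/(TP+TN+FP+FN)
= (156+68)/(289)
= 224/289 = 77.51%

77.51%


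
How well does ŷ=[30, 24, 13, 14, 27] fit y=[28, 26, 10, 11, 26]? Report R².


ȳ = 20.2
SS_res = Σ(y-ŷ)² = 27
SS_tot = Σ(y-ȳ)² = 316.8
R² = 1 - SS_res/SS_tot = 1 - 0.0852 = 0.9148

0.9148


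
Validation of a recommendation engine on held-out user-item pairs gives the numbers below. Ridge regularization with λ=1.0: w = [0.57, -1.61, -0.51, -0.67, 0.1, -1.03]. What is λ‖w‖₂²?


‖w‖₂² = (0.57)² + (-1.61)² + (-0.51)² + (-0.67)² + (0.1)² + (-1.03)²
     = 0.3249 + 2.5921 + 0.2601 + 0.4489 + 0.01 + 1.0609
     = 4.6969
λ·‖w‖₂² = 1.0·4.6969 = 4.6969

4.6969


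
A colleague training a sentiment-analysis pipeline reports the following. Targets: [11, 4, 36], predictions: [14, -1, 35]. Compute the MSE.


Squared errors: (11-14)²=9, (4+ 1)²=25, (36-35)²=1
Sum = 35
MSE = 35/3 = 35/3

35/3


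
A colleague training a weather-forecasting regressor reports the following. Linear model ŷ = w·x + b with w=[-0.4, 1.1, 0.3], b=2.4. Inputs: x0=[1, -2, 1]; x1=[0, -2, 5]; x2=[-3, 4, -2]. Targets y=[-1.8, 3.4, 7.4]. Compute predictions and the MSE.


ŷ0 = (-0.4)·(1) + (1.1)·(-2) + (0.3)·(1) + 2.4 = 0.1
ŷ1 = (-0.4)·(0) + (1.1)·(-2) + (0.3)·(5) + 2.4 = 1.7
ŷ2 = (-0.4)·(-3) + (1.1)·(4) + (0.3)·(-2) + 2.4 = 7.4
errors² = [3.61, 2.89, 0.0]
MSE = 6.5000/3 = 2.1667

2.1667


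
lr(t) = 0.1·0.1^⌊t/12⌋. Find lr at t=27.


n_drops = ⌊27/12⌋ = 2
lr = 0.1·0.1^2 = 0.1·0.01 = 0.001

0.001


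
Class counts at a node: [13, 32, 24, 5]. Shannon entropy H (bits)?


Probabilities: [13/74, 32/74, 24/74, 5/74] ≈ [0.1757, 0.4324, 0.3243, 0.0676]
H = -((13/74)·log₂(13/74) + (32/74)·log₂(32/74) + (24/74)·log₂(24/74) + (5/74)·log₂(5/74))
  = 1.7533 bits

1.7533 bits


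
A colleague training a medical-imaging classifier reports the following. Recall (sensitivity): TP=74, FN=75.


Recall = TP/(TP+FN)
= 74/(74+75)
= 74/149 = 49.66%

49.66%


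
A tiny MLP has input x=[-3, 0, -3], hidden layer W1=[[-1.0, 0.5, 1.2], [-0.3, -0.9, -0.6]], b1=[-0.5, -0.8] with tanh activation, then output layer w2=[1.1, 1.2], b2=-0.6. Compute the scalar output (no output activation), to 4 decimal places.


z1[0] = (-1.0)·(-3) + (0.5)·(0) + (1.2)·(-3) - 0.5 = -1.1
z1[1] = (-0.3)·(-3) + (-0.9)·(0) + (-0.6)·(-3) - 0.8 = 1.9
h = tanh(z1) = [-0.8005, 0.9562]
output = (1.1)·(-0.8005) + (1.2)·(0.9562) - 0.6 = -0.3331

-0.3331


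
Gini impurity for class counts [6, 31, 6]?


Probabilities: [6/43, 31/43, 6/43] ≈ [0.1395, 0.7209, 0.1395]
Σpᵢ² = (36 + 961 + 36)/43² = 1033/1849
Gini = 1 - Σpᵢ² = 1 - 1033/1849 = 0.4413

0.4413


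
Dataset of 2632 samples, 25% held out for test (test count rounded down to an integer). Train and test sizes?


Test = ⌊2632·25/100⌋ = 658
Train = 2632 - 658 = 1974

Train: 1974, Test: 658


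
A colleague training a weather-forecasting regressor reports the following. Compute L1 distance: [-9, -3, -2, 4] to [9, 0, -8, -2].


d = |-9-9| + |-3-0| + |-2+ 8| + |4+ 2|
  = 18 + 3 + 6 + 6
  = 33

33


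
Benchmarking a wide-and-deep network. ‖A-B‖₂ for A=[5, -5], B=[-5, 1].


d = √((5+ 5)² + (-5-1)²)
  = √(100 + 36)
  = √136 = 11.6619

11.6619


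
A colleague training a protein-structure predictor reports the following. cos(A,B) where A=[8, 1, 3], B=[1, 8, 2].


A·B = 8·1 + 1·8 + 3·2 = 22
‖A‖ = √74 = 8.6023, ‖B‖ = √69 = 8.3066
cos = 22/(√74·√69) = 22/√5106 = 0.3079

0.3079


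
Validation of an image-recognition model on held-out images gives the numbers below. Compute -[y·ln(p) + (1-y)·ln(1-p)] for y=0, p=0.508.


BCE = -[y·ln(p) + (1-y)·ln(1-p)]
= -0 - 1·ln(1-0.508)
= -ln(0.492) = 0.7093

0.7093


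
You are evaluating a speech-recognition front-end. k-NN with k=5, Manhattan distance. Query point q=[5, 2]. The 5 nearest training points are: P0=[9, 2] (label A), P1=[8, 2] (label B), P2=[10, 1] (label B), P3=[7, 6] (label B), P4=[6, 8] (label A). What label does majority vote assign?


d(q,P0) = 4  (label A)
d(q,P1) = 3  (label B)
d(q,P2) = 6  (label B)
d(q,P3) = 6  (label B)
d(q,P4) = 7  (label A)
Votes: A=2, B=3
Majority → B

B


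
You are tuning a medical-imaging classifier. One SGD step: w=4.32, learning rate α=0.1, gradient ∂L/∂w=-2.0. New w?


w_new = w - α·∇
= 4.32 - 0.1·-2.0
= 4.32 + 0.2
= 4.52

4.52


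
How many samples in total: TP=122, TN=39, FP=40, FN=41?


Total = TP + TN + FP + FN
= 122 + 39 + 40 + 41
= 242
(Predicted positive: 162, predicted negative: 80)

242


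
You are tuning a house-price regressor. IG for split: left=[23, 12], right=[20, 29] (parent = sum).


Parent = [43, 41], H_parent = 0.9996
H_left = 0.9275 (n=35), H_right = 0.9755 (n=49)
H_children = (35/84)·0.9275 + (49/84)·0.9755 = 0.9555
IG = 0.9996 - 0.9555 = 0.0441

0.0441


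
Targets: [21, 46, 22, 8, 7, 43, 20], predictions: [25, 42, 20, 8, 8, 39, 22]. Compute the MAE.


Absolute errors: |21-25|=4, |46-42|=4, |22-20|=2, |8-8|=0, |7-8|=1, |43-39|=4, |20-22|=2
Sum = 17
MAE = 17/7 = 17/7

17/7


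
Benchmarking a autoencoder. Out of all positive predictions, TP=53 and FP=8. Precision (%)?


Precision = TP/(TP+FP)
= 53/(53+8)
= 53/61 = 86.89%

86.89%


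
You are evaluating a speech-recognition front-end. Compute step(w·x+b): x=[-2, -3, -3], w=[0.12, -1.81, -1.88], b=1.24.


z = (-2)·(0.12) + (-3)·(-1.81) + (-3)·(-1.88) + 1.24
  = 12.07
step(z) = 1 (z≥0)

1


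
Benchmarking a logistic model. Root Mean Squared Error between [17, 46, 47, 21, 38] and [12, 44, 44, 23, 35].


MSE = 51/5 = 10.2
RMSE = √(51/5) = 3.1937

3.1937


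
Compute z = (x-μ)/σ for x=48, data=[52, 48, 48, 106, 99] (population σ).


μ = 70.6, σ = 26.1809
z = (48 - 70.6)/26.1809 = -0.8632

-0.8632


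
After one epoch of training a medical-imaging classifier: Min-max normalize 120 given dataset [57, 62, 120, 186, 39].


min=39, max=186
(120-39)/(186-39) = 81/147 = 0.551

0.551


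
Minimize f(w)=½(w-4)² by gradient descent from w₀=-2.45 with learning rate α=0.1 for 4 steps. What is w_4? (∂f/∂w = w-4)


step 1: grad = -2.45-4 = -6.45; w = -2.45 - 0.1·(-6.45) = -1.805
step 2: grad = -1.805-4 = -5.805; w = -1.805 - 0.1·(-5.805) = -1.2245
step 3: grad = -1.2245-4 = -5.2245; w = -1.2245 - 0.1·(-5.2245) = -0.70205
step 4: grad = -0.70205-4 = -4.70205; w = -0.70205 - 0.1·(-4.70205) = -0.231845

-0.231845


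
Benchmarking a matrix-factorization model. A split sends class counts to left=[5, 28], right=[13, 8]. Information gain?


Parent = [18, 36], H_parent = 0.9183
H_left = 0.6136 (n=33), H_right = 0.9587 (n=21)
H_children = (33/54)·0.6136 + (21/54)·0.9587 = 0.7478
IG = 0.9183 - 0.7478 = 0.1705

0.1705


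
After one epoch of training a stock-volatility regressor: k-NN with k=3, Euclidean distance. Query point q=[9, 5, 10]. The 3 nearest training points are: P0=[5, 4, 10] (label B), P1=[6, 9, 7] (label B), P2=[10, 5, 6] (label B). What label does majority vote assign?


d(q,P0) = 4.1231  (label B)
d(q,P1) = 5.831  (label B)
d(q,P2) = 4.1231  (label B)
Votes: A=0, B=3
Majority → B

B


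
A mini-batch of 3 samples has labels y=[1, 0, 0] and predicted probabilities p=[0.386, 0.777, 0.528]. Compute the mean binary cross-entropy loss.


L[0] = -ln(0.386) = 0.9519
L[1] = -ln(1-0.777) = -ln(0.223) = 1.5006
L[2] = -ln(1-0.528) = -ln(0.472) = 0.7508
mean = (0.9519 + 1.5006 + 0.7508)/3 = 1.0678

1.0678


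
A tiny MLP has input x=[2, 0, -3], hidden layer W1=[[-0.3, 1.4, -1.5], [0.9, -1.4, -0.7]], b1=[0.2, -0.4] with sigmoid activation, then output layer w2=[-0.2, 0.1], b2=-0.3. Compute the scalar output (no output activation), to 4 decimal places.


z1[0] = (-0.3)·(2) + (1.4)·(0) + (-1.5)·(-3) + 0.2 = 4.1
z1[1] = (0.9)·(2) + (-1.4)·(0) + (-0.7)·(-3) - 0.4 = 3.5
h = sigmoid(z1) = [0.9837, 0.9707]
output = (-0.2)·(0.9837) + (0.1)·(0.9707) - 0.3 = -0.3997

-0.3997


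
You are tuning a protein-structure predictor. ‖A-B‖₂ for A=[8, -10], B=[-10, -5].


d = √((8+ 10)² + (-10+ 5)²)
  = √(324 + 25)
  = √349 = 18.6815

18.6815


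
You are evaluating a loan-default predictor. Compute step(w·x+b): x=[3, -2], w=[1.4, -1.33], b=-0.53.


z = (3)·(1.4) + (-2)·(-1.33) - 0.53
  = 6.33
step(z) = 1 (z≥0)

1


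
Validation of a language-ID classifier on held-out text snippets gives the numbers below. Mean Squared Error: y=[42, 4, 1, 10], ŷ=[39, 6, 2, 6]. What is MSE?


Squared errors: (42-39)²=9, (4-6)²=4, (1-2)²=1, (10-6)²=16
Sum = 30
MSE = 30/4 = 15/2

15/2


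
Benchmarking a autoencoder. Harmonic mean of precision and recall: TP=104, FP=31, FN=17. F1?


Precision = 104/135 = 0.7704
Recall = 104/121 = 0.8595
F1 = 2·P·R/(P+R) = 2·TP/(2·TP+FP+FN) = 208/(208+31+17) = 208/256 = 0.8125

0.8125


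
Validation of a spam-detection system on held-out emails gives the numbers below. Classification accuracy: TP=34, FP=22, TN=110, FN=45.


Accuracy = (TP+TN)/(TP+TN+FP+FN)
= (34+110)/(211)
= 144/211 = 68.25%

68.25%


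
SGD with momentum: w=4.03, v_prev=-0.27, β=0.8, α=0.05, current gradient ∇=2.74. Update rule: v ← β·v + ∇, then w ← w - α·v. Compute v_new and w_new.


v_new = 0.8·-0.27 + 2.74 = -0.216 + 2.74 = 2.524
w_new = 4.03 - 0.05·2.524 = 4.03 - 0.1262 = 3.9038

v_new=2.524, w_new=3.9038


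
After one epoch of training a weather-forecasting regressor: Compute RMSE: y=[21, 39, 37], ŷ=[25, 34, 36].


MSE = 42/3 = 14
RMSE = √(42/3) = 3.7417

3.7417


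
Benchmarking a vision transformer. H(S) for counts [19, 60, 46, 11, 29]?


Probabilities: [19/165, 60/165, 46/165, 11/165, 29/165] ≈ [0.1152, 0.3636, 0.2788, 0.0667, 0.1758]
H = -((19/165)·log₂(19/165) + (60/165)·log₂(60/165) + (46/165)·log₂(46/165) + (11/165)·log₂(11/165) + (29/165)·log₂(29/165))
  = 2.1048 bits

2.1048 bits


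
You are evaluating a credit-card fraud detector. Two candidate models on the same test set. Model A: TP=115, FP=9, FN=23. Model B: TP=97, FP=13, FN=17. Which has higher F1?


Model A: P=115/124=0.9274, R=115/138=0.8333, F1=2PR/(P+R)=2TP/(2TP+FP+FN)=230/262=0.8779
Model B: P=97/110=0.8818, R=97/114=0.8509, F1=2PR/(P+R)=2TP/(2TP+FP+FN)=194/224=0.8661
0.8779 > 0.8661 → Model A

Model A


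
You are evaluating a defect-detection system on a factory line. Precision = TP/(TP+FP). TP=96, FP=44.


Precision = TP/(TP+FP)
= 96/(96+44)
= 96/140 = 68.57%

68.57%


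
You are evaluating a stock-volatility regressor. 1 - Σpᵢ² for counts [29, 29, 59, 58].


Probabilities: [29/175, 29/175, 59/175, 58/175] ≈ [0.1657, 0.1657, 0.3371, 0.3314]
Σpᵢ² = (841 + 841 + 3481 + 3364)/175² = 8527/30625
Gini = 1 - Σpᵢ² = 1 - 8527/30625 = 0.7216

0.7216


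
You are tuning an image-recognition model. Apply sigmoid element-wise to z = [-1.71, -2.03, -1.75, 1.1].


σ(-1.71) = 1/(1+e^1.71) = 0.1532
σ(-2.03) = 1/(1+e^2.03) = 0.1161
σ(-1.75) = 1/(1+e^1.75) = 0.148
σ(1.1) = 1/(1+e^-1.1) = 0.7503
result = [0.1532, 0.1161, 0.148, 0.7503]

[0.1532, 0.1161, 0.148, 0.7503]


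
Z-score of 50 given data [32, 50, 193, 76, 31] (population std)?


μ = 76.4, σ = 60.5396
z = (50 - 76.4)/60.5396 = -0.4361

-0.4361


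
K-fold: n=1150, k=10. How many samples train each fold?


Fold size = 1150/10 = 115
Training per fold = 1150 - 115 = 1035

1035


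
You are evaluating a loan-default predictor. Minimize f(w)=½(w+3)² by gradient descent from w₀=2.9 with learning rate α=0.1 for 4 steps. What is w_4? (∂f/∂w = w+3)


step 1: grad = 2.9+3 = 5.9; w = 2.9 - 0.1·(5.9) = 2.31
step 2: grad = 2.31+3 = 5.31; w = 2.31 - 0.1·(5.31) = 1.779
step 3: grad = 1.779+3 = 4.779; w = 1.779 - 0.1·(4.779) = 1.3011
step 4: grad = 1.3011+3 = 4.3011; w = 1.3011 - 0.1·(4.3011) = 0.87099

0.87099


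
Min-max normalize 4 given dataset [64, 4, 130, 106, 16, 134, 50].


min=4, max=134
(4-4)/(134-4) = 0/130 = 0.0

0.0


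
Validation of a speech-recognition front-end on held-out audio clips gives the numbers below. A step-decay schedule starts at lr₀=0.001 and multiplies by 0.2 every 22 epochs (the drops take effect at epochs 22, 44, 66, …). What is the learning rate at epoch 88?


n_drops = ⌊88/22⌋ = 4
lr = 0.001·0.2^4 = 0.001·0.0016 = 0.0000016

0.0000016


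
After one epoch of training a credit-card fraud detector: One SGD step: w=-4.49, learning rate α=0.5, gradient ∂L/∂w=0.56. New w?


w_new = w - α·∇
= -4.49 - 0.5·0.56
= -4.49 - 0.28
= -4.77

-4.77


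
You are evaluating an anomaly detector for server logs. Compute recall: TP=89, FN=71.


Recall = TP/(TP+FN)
= 89/(89+71)
= 89/160 = 55.62%

55.62%


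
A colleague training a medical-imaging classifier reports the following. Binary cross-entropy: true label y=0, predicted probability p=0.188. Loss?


BCE = -[y·ln(p) + (1-y)·ln(1-p)]
= -0 - 1·ln(1-0.188)
= -ln(0.812) = 0.2083

0.2083


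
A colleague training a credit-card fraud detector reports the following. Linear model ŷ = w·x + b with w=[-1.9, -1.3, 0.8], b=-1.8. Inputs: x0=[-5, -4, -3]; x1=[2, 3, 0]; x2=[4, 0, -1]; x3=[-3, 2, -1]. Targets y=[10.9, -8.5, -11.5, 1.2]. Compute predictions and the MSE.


ŷ0 = (-1.9)·(-5) + (-1.3)·(-4) + (0.8)·(-3) - 1.8 = 10.5
ŷ1 = (-1.9)·(2) + (-1.3)·(3) + (0.8)·(0) - 1.8 = -9.5
ŷ2 = (-1.9)·(4) + (-1.3)·(0) + (0.8)·(-1) - 1.8 = -10.2
ŷ3 = (-1.9)·(-3) + (-1.3)·(2) + (0.8)·(-1) - 1.8 = 0.5
errors² = [0.16, 1.0, 1.69, 0.49]
MSE = 3.3400/4 = 0.835

0.835


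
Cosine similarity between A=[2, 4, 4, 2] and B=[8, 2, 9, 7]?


A·B = 2·8 + 4·2 + 4·9 + 2·7 = 74
‖A‖ = √40 = 6.3246, ‖B‖ = √198 = 14.0712
cos = 74/(√40·√198) = 74/√7920 = 0.8315

0.8315


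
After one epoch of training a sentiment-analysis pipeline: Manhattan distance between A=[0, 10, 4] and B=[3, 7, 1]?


d = |0-3| + |10-7| + |4-1|
  = 3 + 3 + 3
  = 9

9


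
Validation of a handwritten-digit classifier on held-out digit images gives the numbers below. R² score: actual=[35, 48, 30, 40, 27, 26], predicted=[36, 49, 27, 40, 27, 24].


ȳ = 34.3333
SS_res = Σ(y-ŷ)² = 15
SS_tot = Σ(y-ȳ)² = 361.33
R² = 1 - SS_res/SS_tot = 1 - 0.0415 = 0.9585

0.9585


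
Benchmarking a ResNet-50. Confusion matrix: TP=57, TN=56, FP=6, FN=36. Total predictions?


Total = TP + TN + FP + FN
= 57 + 56 + 6 + 36
= 155
(Predicted positive: 63, predicted negative: 92)

155


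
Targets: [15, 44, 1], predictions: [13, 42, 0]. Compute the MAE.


Absolute errors: |15-13|=2, |44-42|=2, |1-0|=1
Sum = 5
MAE = 5/3 = 5/3

5/3


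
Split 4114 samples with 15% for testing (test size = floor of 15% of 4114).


Test = ⌊4114·15/100⌋ = 617
Train = 4114 - 617 = 3497

Train: 3497, Test: 617


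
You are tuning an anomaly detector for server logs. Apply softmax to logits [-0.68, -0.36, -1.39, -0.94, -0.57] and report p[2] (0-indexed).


Exponentials: e^-0.68=0.5066, e^-0.36=0.6977, e^-1.39=0.2491, e^-0.94=0.3906, e^-0.57=0.5655
Sum = 2.4095
Softmax = [0.2103, 0.2895, 0.1034, 0.1621, 0.2347]
p[2] = 0.2491/2.4095 = 0.1034

0.1034


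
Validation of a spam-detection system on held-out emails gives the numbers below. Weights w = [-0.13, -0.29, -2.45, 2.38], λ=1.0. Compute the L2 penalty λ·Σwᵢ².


‖w‖₂² = (-0.13)² + (-0.29)² + (-2.45)² + (2.38)²
     = 0.0169 + 0.0841 + 6.0025 + 5.6644
     = 11.7679
λ·‖w‖₂² = 1.0·11.7679 = 11.7679

11.7679


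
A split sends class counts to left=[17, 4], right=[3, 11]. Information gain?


Parent = [20, 15], H_parent = 0.9852
H_left = 0.7025 (n=21), H_right = 0.7496 (n=14)
H_children = (21/35)·0.7025 + (14/35)·0.7496 = 0.7213
IG = 0.9852 - 0.7213 = 0.2639

0.2639


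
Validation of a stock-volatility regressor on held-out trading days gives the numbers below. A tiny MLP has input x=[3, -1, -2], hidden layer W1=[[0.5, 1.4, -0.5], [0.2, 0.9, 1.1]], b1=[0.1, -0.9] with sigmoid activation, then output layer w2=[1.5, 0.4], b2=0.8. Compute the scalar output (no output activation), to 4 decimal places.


z1[0] = (0.5)·(3) + (1.4)·(-1) + (-0.5)·(-2) + 0.1 = 1.2
z1[1] = (0.2)·(3) + (0.9)·(-1) + (1.1)·(-2) - 0.9 = -3.4
h = sigmoid(z1) = [0.7685, 0.0323]
output = (1.5)·(0.7685) + (0.4)·(0.0323) + 0.8 = 1.9657

1.9657


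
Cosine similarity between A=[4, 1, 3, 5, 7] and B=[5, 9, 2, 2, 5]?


A·B = 4·5 + 1·9 + 3·2 + 5·2 + 7·5 = 80
‖A‖ = √100 = 10, ‖B‖ = √139 = 11.7898
cos = 80/(√100·√139) = 80/√13900 = 0.6786

0.6786


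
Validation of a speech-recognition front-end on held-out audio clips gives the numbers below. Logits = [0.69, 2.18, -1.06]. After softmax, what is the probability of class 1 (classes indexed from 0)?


Exponentials: e^0.69=1.9937, e^2.18=8.8463, e^-1.06=0.3465
Sum = 11.1865
Softmax = [0.1782, 0.7908, 0.031]
p[1] = 8.8463/11.1865 = 0.7908

0.7908


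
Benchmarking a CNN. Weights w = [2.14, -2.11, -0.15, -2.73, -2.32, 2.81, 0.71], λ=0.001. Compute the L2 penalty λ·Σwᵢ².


‖w‖₂² = (2.14)² + (-2.11)² + (-0.15)² + (-2.73)² + (-2.32)² + (2.81)² + (0.71)²
     = 4.5796 + 4.4521 + 0.0225 + 7.4529 + 5.3824 + 7.8961 + 0.5041
     = 30.2897
λ·‖w‖₂² = 0.001·30.2897 = 0.03029

0.03029


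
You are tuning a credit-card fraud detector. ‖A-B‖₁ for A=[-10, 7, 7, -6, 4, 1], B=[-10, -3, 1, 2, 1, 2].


d = |-10+ 10| + |7+ 3| + |7-1| + |-6-2| + |4-1| + |1-2|
  = 0 + 10 + 6 + 8 + 3 + 1
  = 28

28


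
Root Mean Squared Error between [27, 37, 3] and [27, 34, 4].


MSE = 10/3 = 3.3333
RMSE = √(10/3) = 1.8257

1.8257


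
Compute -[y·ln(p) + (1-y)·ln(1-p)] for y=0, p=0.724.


BCE = -[y·ln(p) + (1-y)·ln(1-p)]
= -0 - 1·ln(1-0.724)
= -ln(0.276) = 1.2874

1.2874


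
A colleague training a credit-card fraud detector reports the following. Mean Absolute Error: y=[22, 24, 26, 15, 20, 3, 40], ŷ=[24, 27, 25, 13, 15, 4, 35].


Absolute errors: |22-24|=2, |24-27|=3, |26-25|=1, |15-13|=2, |20-15|=5, |3-4|=1, |40-35|=5
Sum = 19
MAE = 19/7 = 19/7

19/7


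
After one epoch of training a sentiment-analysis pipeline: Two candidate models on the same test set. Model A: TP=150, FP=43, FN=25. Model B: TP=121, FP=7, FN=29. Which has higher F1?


Model A: P=150/193=0.7772, R=150/175=0.8571, F1=2PR/(P+R)=2TP/(2TP+FP+FN)=300/368=0.8152
Model B: P=121/128=0.9453, R=121/150=0.8067, F1=2PR/(P+R)=2TP/(2TP+FP+FN)=242/278=0.8705
0.8152 < 0.8705 → Model B

Model B


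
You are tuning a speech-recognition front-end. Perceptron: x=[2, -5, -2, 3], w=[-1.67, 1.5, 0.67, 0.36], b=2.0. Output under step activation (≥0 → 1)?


z = (2)·(-1.67) + (-5)·(1.5) + (-2)·(0.67) + (3)·(0.36) + 2.0
  = -9.1
step(z) = 0 (z<0)

0


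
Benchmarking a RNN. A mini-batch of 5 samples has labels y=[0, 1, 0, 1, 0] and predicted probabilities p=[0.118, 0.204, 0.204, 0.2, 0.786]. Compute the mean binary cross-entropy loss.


L[0] = -ln(1-0.118) = -ln(0.882) = 0.1256
L[1] = -ln(0.204) = 1.5896
L[2] = -ln(1-0.204) = -ln(0.796) = 0.2282
L[3] = -ln(0.2) = 1.6094
L[4] = -ln(1-0.786) = -ln(0.214) = 1.5418
mean = (0.1256 + 1.5896 + 0.2282 + 1.6094 + 1.5418)/5 = 1.0189

1.0189


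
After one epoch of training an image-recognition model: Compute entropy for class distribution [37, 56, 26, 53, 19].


Probabilities: [37/191, 56/191, 26/191, 53/191, 19/191] ≈ [0.1937, 0.2932, 0.1361, 0.2775, 0.0995]
H = -((37/191)·log₂(37/191) + (56/191)·log₂(56/191) + (26/191)·log₂(26/191) + (53/191)·log₂(53/191) + (19/191)·log₂(19/191))
  = 2.2137 bits

2.2137 bits


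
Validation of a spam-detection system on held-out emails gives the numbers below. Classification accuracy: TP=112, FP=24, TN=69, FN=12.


Accuracy = (TP+TN)/(TP+TN+FP+FN)
= (112+69)/(217)
= 181/217 = 83.41%

83.41%


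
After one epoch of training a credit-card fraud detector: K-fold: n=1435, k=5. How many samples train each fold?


Fold size = 1435/5 = 287
Training per fold = 1435 - 287 = 1148

1148


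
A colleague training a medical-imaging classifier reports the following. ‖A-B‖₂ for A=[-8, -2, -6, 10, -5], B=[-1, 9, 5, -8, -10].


d = √((-8+ 1)² + (-2-9)² + (-6-5)² + (10+ 8)² + (-5+ 10)²)
  = √(49 + 121 + 121 + 324 + 25)
  = √640 = 25.2982

25.2982


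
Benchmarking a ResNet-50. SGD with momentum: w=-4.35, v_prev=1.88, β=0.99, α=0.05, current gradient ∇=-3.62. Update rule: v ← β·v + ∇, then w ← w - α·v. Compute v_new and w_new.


v_new = 0.99·1.88 - 3.62 = 1.8612 - 3.62 = -1.7588
w_new = -4.35 - 0.05·-1.7588 = -4.35 + 0.08794 = -4.26206

v_new=-1.7588, w_new=-4.26206


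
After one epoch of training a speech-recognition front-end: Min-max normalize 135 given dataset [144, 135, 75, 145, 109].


min=75, max=145
(135-75)/(145-75) = 60/70 = 0.8571

0.8571


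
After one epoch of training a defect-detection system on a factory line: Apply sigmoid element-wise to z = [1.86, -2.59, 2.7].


σ(1.86) = 1/(1+e^-1.86) = 0.8653
σ(-2.59) = 1/(1+e^2.59) = 0.0698
σ(2.7) = 1/(1+e^-2.7) = 0.937
result = [0.8653, 0.0698, 0.937]

[0.8653, 0.0698, 0.937]


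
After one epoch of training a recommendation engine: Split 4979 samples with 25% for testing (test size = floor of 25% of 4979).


Test = ⌊4979·25/100⌋ = 1244
Train = 4979 - 1244 = 3735

Train: 3735, Test: 1244


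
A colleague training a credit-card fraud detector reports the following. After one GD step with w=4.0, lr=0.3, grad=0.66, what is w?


w_new = w - α·∇
= 4.0 - 0.3·0.66
= 4.0 - 0.198
= 3.802

3.802


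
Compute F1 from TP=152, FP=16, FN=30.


Precision = 152/168 = 0.9048
Recall = 152/182 = 0.8352
F1 = 2·P·R/(P+R) = 2·TP/(2·TP+FP+FN) = 304/(304+16+30) = 304/350 = 0.8686

0.8686


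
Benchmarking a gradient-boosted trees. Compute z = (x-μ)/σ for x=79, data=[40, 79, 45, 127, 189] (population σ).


μ = 96, σ = 55.9214
z = (79 - 96)/55.9214 = -0.304

-0.304


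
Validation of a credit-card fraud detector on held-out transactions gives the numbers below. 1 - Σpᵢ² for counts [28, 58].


Probabilities: [28/86, 58/86] ≈ [0.3256, 0.6744]
Σpᵢ² = (784 + 3364)/86² = 4148/7396
Gini = 1 - Σpᵢ² = 1 - 4148/7396 = 0.4392

0.4392


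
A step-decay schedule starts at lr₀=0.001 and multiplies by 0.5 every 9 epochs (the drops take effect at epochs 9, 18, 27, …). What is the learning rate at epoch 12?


n_drops = ⌊12/9⌋ = 1
lr = 0.001·0.5^1 = 0.001·0.5 = 0.0005

0.0005


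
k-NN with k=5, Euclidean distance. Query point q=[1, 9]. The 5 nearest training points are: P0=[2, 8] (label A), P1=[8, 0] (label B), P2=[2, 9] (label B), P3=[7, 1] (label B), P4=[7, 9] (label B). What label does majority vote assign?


d(q,P0) = 1.4142  (label A)
d(q,P1) = 11.4018  (label B)
d(q,P2) = 1.0  (label B)
d(q,P3) = 10.0  (label B)
d(q,P4) = 6.0  (label B)
Votes: A=1, B=4
Majority → B

B


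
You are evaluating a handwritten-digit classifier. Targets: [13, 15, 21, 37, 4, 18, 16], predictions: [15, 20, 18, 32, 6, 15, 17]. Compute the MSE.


Squared errors: (13-15)²=4, (15-20)²=25, (21-18)²=9, (37-32)²=25, (4-6)²=4, (18-15)²=9, (16-17)²=1
Sum = 77
MSE = 77/7 = 11

11


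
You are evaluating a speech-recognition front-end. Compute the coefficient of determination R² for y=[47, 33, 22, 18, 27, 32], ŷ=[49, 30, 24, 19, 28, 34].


ȳ = 29.8333
SS_res = Σ(y-ŷ)² = 23
SS_tot = Σ(y-ȳ)² = 518.83
R² = 1 - SS_res/SS_tot = 1 - 0.0443 = 0.9557

0.9557


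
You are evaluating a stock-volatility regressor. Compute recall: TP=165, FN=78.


Recall = TP/(TP+FN)
= 165/(165+78)
= 165/243 = 67.9%

67.9%


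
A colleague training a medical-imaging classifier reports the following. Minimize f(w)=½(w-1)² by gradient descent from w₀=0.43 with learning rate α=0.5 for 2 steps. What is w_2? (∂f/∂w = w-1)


step 1: grad = 0.43-1 = -0.57; w = 0.43 - 0.5·(-0.57) = 0.715
step 2: grad = 0.715-1 = -0.285; w = 0.715 - 0.5·(-0.285) = 0.8575

0.8575


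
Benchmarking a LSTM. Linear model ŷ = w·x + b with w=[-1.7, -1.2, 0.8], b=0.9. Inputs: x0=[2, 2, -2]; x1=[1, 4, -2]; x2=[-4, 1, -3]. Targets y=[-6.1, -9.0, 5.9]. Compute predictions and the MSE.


ŷ0 = (-1.7)·(2) + (-1.2)·(2) + (0.8)·(-2) + 0.9 = -6.5
ŷ1 = (-1.7)·(1) + (-1.2)·(4) + (0.8)·(-2) + 0.9 = -7.2
ŷ2 = (-1.7)·(-4) + (-1.2)·(1) + (0.8)·(-3) + 0.9 = 4.1
errors² = [0.16, 3.24, 3.24]
MSE = 6.6400/3 = 2.2133

2.2133


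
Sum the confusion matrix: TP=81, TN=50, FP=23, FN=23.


Total = TP + TN + FP + FN
= 81 + 50 + 23 + 23
= 177
(Predicted positive: 104, predicted negative: 73)

177


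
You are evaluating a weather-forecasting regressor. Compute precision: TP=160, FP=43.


Precision = TP/(TP+FP)
= 160/(160+43)
= 160/203 = 78.82%

78.82%


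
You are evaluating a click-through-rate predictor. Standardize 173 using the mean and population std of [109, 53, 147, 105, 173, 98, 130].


μ = 116.4286, σ = 35.5924
z = (173 - 116.4286)/35.5924 = 1.5894

1.5894


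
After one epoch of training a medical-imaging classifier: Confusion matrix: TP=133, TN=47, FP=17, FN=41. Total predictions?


Total = TP + TN + FP + FN
= 133 + 47 + 17 + 41
= 238
(Predicted positive: 150, predicted negative: 88)

238
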